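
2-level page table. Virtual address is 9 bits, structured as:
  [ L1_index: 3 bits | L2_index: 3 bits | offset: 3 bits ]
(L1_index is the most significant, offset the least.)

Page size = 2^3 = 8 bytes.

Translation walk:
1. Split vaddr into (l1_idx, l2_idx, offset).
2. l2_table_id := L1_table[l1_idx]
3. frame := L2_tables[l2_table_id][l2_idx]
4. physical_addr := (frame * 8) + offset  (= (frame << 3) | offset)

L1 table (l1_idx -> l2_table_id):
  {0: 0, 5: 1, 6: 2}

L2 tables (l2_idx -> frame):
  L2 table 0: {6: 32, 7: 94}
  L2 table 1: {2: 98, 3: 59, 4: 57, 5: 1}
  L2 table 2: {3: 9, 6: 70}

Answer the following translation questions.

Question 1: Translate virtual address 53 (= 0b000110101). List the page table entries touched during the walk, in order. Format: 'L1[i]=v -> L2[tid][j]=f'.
vaddr = 53 = 0b000110101
Split: l1_idx=0, l2_idx=6, offset=5

Answer: L1[0]=0 -> L2[0][6]=32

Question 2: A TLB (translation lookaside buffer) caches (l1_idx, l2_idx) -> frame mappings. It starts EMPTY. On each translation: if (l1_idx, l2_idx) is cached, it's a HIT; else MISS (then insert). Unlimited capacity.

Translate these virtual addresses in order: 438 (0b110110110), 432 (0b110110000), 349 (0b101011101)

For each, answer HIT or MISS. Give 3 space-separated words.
vaddr=438: (6,6) not in TLB -> MISS, insert
vaddr=432: (6,6) in TLB -> HIT
vaddr=349: (5,3) not in TLB -> MISS, insert

Answer: MISS HIT MISS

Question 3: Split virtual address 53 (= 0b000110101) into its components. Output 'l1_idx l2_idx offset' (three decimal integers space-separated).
Answer: 0 6 5

Derivation:
vaddr = 53 = 0b000110101
  top 3 bits -> l1_idx = 0
  next 3 bits -> l2_idx = 6
  bottom 3 bits -> offset = 5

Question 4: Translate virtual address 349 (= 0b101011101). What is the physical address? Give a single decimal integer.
Answer: 477

Derivation:
vaddr = 349 = 0b101011101
Split: l1_idx=5, l2_idx=3, offset=5
L1[5] = 1
L2[1][3] = 59
paddr = 59 * 8 + 5 = 477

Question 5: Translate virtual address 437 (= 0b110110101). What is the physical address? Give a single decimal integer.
Answer: 565

Derivation:
vaddr = 437 = 0b110110101
Split: l1_idx=6, l2_idx=6, offset=5
L1[6] = 2
L2[2][6] = 70
paddr = 70 * 8 + 5 = 565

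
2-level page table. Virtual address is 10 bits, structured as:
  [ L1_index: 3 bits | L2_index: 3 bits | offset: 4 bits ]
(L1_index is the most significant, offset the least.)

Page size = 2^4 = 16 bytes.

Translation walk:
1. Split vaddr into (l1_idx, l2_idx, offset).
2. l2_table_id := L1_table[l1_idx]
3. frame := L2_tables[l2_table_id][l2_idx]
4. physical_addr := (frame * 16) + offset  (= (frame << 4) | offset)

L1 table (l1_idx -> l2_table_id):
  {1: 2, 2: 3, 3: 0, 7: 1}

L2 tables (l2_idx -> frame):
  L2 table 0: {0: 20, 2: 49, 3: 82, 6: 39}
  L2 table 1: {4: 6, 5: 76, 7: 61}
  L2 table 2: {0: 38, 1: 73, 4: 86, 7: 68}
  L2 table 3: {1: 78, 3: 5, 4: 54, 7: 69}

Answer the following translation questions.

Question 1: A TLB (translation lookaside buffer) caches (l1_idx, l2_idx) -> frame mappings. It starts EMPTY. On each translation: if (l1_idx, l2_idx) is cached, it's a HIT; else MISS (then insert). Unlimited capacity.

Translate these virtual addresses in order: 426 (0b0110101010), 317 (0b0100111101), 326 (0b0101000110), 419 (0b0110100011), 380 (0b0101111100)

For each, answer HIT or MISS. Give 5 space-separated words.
Answer: MISS MISS MISS HIT MISS

Derivation:
vaddr=426: (3,2) not in TLB -> MISS, insert
vaddr=317: (2,3) not in TLB -> MISS, insert
vaddr=326: (2,4) not in TLB -> MISS, insert
vaddr=419: (3,2) in TLB -> HIT
vaddr=380: (2,7) not in TLB -> MISS, insert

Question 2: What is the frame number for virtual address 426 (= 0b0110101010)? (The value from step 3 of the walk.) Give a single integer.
vaddr = 426: l1_idx=3, l2_idx=2
L1[3] = 0; L2[0][2] = 49

Answer: 49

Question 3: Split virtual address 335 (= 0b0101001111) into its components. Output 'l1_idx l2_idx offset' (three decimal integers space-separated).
Answer: 2 4 15

Derivation:
vaddr = 335 = 0b0101001111
  top 3 bits -> l1_idx = 2
  next 3 bits -> l2_idx = 4
  bottom 4 bits -> offset = 15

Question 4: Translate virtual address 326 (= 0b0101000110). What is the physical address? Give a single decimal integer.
Answer: 870

Derivation:
vaddr = 326 = 0b0101000110
Split: l1_idx=2, l2_idx=4, offset=6
L1[2] = 3
L2[3][4] = 54
paddr = 54 * 16 + 6 = 870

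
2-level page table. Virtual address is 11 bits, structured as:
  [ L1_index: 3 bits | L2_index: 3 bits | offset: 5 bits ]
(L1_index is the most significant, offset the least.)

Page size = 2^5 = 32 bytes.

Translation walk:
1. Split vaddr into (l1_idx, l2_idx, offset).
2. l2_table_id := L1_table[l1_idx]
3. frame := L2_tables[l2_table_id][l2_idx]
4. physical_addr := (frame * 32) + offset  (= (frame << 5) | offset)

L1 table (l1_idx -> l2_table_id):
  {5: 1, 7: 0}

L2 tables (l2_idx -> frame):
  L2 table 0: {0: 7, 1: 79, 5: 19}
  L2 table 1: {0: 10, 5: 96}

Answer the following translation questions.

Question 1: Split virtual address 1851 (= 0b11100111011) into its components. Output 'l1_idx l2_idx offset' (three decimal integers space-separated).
vaddr = 1851 = 0b11100111011
  top 3 bits -> l1_idx = 7
  next 3 bits -> l2_idx = 1
  bottom 5 bits -> offset = 27

Answer: 7 1 27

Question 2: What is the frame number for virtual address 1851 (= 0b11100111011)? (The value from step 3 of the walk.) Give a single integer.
Answer: 79

Derivation:
vaddr = 1851: l1_idx=7, l2_idx=1
L1[7] = 0; L2[0][1] = 79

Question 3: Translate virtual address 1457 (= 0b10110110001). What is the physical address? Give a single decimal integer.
Answer: 3089

Derivation:
vaddr = 1457 = 0b10110110001
Split: l1_idx=5, l2_idx=5, offset=17
L1[5] = 1
L2[1][5] = 96
paddr = 96 * 32 + 17 = 3089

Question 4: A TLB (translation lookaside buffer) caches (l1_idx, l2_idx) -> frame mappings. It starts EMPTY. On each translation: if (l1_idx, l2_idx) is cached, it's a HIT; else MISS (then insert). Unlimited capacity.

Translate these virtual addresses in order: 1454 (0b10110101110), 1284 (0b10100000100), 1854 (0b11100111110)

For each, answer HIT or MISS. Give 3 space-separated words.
Answer: MISS MISS MISS

Derivation:
vaddr=1454: (5,5) not in TLB -> MISS, insert
vaddr=1284: (5,0) not in TLB -> MISS, insert
vaddr=1854: (7,1) not in TLB -> MISS, insert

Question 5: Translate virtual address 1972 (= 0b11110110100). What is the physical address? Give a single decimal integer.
Answer: 628

Derivation:
vaddr = 1972 = 0b11110110100
Split: l1_idx=7, l2_idx=5, offset=20
L1[7] = 0
L2[0][5] = 19
paddr = 19 * 32 + 20 = 628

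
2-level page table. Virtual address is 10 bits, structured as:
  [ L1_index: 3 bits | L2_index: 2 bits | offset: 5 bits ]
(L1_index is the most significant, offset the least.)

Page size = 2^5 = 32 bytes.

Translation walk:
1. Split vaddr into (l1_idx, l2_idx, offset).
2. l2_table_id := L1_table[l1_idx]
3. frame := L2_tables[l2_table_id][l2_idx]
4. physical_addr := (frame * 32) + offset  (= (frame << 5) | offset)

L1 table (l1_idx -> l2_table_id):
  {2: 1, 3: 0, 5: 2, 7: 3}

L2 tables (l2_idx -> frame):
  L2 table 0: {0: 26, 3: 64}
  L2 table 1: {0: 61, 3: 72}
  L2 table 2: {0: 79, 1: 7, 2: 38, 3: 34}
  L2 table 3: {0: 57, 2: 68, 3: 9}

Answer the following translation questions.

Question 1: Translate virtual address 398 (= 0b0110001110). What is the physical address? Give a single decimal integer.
Answer: 846

Derivation:
vaddr = 398 = 0b0110001110
Split: l1_idx=3, l2_idx=0, offset=14
L1[3] = 0
L2[0][0] = 26
paddr = 26 * 32 + 14 = 846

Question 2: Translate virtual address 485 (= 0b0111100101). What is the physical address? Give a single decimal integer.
vaddr = 485 = 0b0111100101
Split: l1_idx=3, l2_idx=3, offset=5
L1[3] = 0
L2[0][3] = 64
paddr = 64 * 32 + 5 = 2053

Answer: 2053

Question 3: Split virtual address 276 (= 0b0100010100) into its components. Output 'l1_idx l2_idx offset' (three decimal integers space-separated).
Answer: 2 0 20

Derivation:
vaddr = 276 = 0b0100010100
  top 3 bits -> l1_idx = 2
  next 2 bits -> l2_idx = 0
  bottom 5 bits -> offset = 20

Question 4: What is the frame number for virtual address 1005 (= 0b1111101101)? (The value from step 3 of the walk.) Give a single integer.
vaddr = 1005: l1_idx=7, l2_idx=3
L1[7] = 3; L2[3][3] = 9

Answer: 9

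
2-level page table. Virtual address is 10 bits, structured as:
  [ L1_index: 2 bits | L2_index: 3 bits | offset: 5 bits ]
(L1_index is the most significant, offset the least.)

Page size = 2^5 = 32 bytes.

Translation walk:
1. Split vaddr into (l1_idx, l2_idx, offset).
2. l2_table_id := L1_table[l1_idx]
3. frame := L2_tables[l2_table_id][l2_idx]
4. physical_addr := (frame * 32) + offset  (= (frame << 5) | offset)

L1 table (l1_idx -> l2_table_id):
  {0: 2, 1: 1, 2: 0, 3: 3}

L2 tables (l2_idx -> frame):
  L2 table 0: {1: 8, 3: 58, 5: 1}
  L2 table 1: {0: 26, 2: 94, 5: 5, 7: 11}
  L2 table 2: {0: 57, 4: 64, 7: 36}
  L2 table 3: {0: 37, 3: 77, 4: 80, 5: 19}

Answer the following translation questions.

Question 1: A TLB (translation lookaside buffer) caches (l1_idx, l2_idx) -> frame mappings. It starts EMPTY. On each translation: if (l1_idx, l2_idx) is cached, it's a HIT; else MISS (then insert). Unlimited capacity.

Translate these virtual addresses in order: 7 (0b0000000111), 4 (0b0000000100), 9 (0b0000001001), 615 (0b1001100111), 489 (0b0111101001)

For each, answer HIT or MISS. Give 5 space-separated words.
Answer: MISS HIT HIT MISS MISS

Derivation:
vaddr=7: (0,0) not in TLB -> MISS, insert
vaddr=4: (0,0) in TLB -> HIT
vaddr=9: (0,0) in TLB -> HIT
vaddr=615: (2,3) not in TLB -> MISS, insert
vaddr=489: (1,7) not in TLB -> MISS, insert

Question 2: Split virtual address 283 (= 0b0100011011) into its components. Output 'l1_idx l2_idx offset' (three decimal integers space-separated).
vaddr = 283 = 0b0100011011
  top 2 bits -> l1_idx = 1
  next 3 bits -> l2_idx = 0
  bottom 5 bits -> offset = 27

Answer: 1 0 27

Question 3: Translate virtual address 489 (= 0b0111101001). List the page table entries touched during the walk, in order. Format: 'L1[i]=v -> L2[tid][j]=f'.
Answer: L1[1]=1 -> L2[1][7]=11

Derivation:
vaddr = 489 = 0b0111101001
Split: l1_idx=1, l2_idx=7, offset=9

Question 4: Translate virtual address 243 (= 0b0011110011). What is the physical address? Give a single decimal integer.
vaddr = 243 = 0b0011110011
Split: l1_idx=0, l2_idx=7, offset=19
L1[0] = 2
L2[2][7] = 36
paddr = 36 * 32 + 19 = 1171

Answer: 1171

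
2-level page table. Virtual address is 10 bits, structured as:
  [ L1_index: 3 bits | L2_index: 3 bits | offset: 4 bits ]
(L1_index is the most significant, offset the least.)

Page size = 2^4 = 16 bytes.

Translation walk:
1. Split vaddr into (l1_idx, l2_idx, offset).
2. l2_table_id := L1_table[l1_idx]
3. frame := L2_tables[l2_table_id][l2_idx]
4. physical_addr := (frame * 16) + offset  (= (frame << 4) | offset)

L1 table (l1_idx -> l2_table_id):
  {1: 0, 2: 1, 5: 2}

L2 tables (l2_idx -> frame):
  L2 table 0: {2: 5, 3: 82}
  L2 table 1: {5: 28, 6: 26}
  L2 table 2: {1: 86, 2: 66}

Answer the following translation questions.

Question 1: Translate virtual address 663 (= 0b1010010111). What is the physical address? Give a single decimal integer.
vaddr = 663 = 0b1010010111
Split: l1_idx=5, l2_idx=1, offset=7
L1[5] = 2
L2[2][1] = 86
paddr = 86 * 16 + 7 = 1383

Answer: 1383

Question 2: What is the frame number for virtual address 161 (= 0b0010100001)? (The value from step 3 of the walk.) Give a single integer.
vaddr = 161: l1_idx=1, l2_idx=2
L1[1] = 0; L2[0][2] = 5

Answer: 5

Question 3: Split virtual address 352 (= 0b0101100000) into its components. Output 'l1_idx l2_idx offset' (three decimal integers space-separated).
Answer: 2 6 0

Derivation:
vaddr = 352 = 0b0101100000
  top 3 bits -> l1_idx = 2
  next 3 bits -> l2_idx = 6
  bottom 4 bits -> offset = 0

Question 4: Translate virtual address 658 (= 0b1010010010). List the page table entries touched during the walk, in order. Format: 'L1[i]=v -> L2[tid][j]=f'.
vaddr = 658 = 0b1010010010
Split: l1_idx=5, l2_idx=1, offset=2

Answer: L1[5]=2 -> L2[2][1]=86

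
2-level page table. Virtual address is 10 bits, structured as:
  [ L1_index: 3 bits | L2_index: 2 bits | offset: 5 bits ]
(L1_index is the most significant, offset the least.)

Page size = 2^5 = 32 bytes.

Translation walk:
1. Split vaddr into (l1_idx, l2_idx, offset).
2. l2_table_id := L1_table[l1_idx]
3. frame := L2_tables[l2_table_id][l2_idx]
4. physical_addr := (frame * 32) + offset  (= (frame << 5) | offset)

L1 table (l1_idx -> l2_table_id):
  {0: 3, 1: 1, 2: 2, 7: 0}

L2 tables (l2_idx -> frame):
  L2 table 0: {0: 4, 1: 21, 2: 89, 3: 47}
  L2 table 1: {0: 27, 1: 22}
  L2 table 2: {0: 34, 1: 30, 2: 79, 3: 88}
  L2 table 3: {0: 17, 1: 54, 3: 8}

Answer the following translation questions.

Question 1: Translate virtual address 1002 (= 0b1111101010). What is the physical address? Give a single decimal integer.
vaddr = 1002 = 0b1111101010
Split: l1_idx=7, l2_idx=3, offset=10
L1[7] = 0
L2[0][3] = 47
paddr = 47 * 32 + 10 = 1514

Answer: 1514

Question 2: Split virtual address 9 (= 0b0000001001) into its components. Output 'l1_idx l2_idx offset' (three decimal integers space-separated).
Answer: 0 0 9

Derivation:
vaddr = 9 = 0b0000001001
  top 3 bits -> l1_idx = 0
  next 2 bits -> l2_idx = 0
  bottom 5 bits -> offset = 9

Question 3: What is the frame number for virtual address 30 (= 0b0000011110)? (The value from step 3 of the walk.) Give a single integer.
vaddr = 30: l1_idx=0, l2_idx=0
L1[0] = 3; L2[3][0] = 17

Answer: 17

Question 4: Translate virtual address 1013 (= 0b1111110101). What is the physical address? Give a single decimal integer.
vaddr = 1013 = 0b1111110101
Split: l1_idx=7, l2_idx=3, offset=21
L1[7] = 0
L2[0][3] = 47
paddr = 47 * 32 + 21 = 1525

Answer: 1525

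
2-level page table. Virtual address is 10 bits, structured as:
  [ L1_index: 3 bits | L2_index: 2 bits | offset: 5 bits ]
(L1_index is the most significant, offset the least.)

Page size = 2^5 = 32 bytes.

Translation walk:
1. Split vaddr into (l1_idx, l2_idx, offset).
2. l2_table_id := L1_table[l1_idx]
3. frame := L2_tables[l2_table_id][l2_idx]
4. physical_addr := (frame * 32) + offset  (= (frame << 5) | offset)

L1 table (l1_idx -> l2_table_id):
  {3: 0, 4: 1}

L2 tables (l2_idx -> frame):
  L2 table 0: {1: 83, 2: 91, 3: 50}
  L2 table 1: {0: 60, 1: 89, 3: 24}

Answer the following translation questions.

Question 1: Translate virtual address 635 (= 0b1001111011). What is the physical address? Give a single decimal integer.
Answer: 795

Derivation:
vaddr = 635 = 0b1001111011
Split: l1_idx=4, l2_idx=3, offset=27
L1[4] = 1
L2[1][3] = 24
paddr = 24 * 32 + 27 = 795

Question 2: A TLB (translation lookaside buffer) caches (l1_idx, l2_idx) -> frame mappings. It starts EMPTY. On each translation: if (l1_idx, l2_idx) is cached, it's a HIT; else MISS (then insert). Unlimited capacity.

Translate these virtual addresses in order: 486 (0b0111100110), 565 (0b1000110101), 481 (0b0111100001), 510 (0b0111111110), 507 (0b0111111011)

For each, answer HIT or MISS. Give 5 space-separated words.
vaddr=486: (3,3) not in TLB -> MISS, insert
vaddr=565: (4,1) not in TLB -> MISS, insert
vaddr=481: (3,3) in TLB -> HIT
vaddr=510: (3,3) in TLB -> HIT
vaddr=507: (3,3) in TLB -> HIT

Answer: MISS MISS HIT HIT HIT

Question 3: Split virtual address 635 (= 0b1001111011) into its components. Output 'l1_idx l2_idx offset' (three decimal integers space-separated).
Answer: 4 3 27

Derivation:
vaddr = 635 = 0b1001111011
  top 3 bits -> l1_idx = 4
  next 2 bits -> l2_idx = 3
  bottom 5 bits -> offset = 27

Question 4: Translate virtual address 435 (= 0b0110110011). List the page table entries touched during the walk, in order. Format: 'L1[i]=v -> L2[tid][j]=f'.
Answer: L1[3]=0 -> L2[0][1]=83

Derivation:
vaddr = 435 = 0b0110110011
Split: l1_idx=3, l2_idx=1, offset=19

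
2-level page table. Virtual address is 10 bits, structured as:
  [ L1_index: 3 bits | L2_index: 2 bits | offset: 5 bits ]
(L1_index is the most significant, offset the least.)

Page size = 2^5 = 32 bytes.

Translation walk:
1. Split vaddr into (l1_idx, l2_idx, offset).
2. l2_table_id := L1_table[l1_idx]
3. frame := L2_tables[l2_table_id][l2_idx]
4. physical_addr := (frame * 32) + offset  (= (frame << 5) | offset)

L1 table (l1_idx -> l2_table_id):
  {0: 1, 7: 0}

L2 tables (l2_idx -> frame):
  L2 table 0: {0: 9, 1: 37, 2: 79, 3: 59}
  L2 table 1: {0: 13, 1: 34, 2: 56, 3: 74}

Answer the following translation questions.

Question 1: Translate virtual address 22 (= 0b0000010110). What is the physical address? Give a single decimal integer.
vaddr = 22 = 0b0000010110
Split: l1_idx=0, l2_idx=0, offset=22
L1[0] = 1
L2[1][0] = 13
paddr = 13 * 32 + 22 = 438

Answer: 438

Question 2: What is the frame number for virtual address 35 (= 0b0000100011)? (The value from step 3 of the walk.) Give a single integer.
vaddr = 35: l1_idx=0, l2_idx=1
L1[0] = 1; L2[1][1] = 34

Answer: 34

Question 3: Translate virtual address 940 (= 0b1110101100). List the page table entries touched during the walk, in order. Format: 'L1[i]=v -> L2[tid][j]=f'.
vaddr = 940 = 0b1110101100
Split: l1_idx=7, l2_idx=1, offset=12

Answer: L1[7]=0 -> L2[0][1]=37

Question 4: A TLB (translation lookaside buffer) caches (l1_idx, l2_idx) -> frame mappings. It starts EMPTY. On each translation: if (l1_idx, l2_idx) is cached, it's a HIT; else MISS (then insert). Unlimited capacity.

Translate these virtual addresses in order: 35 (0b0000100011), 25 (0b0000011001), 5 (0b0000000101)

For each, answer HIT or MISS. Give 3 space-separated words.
vaddr=35: (0,1) not in TLB -> MISS, insert
vaddr=25: (0,0) not in TLB -> MISS, insert
vaddr=5: (0,0) in TLB -> HIT

Answer: MISS MISS HIT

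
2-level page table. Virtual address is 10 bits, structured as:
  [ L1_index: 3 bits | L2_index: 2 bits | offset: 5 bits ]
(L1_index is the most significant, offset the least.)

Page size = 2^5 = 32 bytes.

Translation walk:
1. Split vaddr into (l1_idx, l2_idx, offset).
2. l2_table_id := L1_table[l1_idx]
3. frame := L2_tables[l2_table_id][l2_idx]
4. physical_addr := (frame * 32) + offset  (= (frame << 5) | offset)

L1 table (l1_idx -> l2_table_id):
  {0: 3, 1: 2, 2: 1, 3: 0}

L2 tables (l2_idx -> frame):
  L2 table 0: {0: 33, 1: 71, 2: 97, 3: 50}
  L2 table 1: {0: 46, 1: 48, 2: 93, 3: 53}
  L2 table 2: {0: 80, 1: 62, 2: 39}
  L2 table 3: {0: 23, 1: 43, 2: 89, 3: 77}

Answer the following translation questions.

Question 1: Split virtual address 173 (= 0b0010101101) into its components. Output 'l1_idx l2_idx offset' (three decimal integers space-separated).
Answer: 1 1 13

Derivation:
vaddr = 173 = 0b0010101101
  top 3 bits -> l1_idx = 1
  next 2 bits -> l2_idx = 1
  bottom 5 bits -> offset = 13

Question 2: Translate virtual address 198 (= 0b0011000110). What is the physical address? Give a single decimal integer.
vaddr = 198 = 0b0011000110
Split: l1_idx=1, l2_idx=2, offset=6
L1[1] = 2
L2[2][2] = 39
paddr = 39 * 32 + 6 = 1254

Answer: 1254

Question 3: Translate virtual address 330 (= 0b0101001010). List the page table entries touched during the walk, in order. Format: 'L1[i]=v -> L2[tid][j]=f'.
Answer: L1[2]=1 -> L2[1][2]=93

Derivation:
vaddr = 330 = 0b0101001010
Split: l1_idx=2, l2_idx=2, offset=10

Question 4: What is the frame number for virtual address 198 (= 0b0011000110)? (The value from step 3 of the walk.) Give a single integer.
Answer: 39

Derivation:
vaddr = 198: l1_idx=1, l2_idx=2
L1[1] = 2; L2[2][2] = 39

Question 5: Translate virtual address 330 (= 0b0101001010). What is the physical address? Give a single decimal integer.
Answer: 2986

Derivation:
vaddr = 330 = 0b0101001010
Split: l1_idx=2, l2_idx=2, offset=10
L1[2] = 1
L2[1][2] = 93
paddr = 93 * 32 + 10 = 2986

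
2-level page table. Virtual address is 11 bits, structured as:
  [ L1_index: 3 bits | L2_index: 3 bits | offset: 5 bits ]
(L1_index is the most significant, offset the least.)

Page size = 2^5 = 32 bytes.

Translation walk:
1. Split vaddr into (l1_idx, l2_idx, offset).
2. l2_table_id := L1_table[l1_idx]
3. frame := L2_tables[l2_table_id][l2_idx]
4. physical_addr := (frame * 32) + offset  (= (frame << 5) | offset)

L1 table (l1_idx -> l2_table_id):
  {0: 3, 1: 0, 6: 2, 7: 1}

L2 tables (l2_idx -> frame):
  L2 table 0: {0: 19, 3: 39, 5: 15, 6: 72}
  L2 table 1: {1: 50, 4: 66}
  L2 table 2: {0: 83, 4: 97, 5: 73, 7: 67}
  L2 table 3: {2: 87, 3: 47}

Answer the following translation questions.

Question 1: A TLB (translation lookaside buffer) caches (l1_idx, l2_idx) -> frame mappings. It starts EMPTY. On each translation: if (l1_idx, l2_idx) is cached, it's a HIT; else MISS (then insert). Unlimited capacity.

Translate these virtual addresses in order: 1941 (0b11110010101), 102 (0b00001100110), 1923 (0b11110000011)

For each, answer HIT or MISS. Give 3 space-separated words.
vaddr=1941: (7,4) not in TLB -> MISS, insert
vaddr=102: (0,3) not in TLB -> MISS, insert
vaddr=1923: (7,4) in TLB -> HIT

Answer: MISS MISS HIT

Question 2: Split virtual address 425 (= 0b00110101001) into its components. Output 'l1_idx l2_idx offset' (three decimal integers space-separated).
vaddr = 425 = 0b00110101001
  top 3 bits -> l1_idx = 1
  next 3 bits -> l2_idx = 5
  bottom 5 bits -> offset = 9

Answer: 1 5 9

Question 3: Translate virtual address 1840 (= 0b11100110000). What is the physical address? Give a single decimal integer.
Answer: 1616

Derivation:
vaddr = 1840 = 0b11100110000
Split: l1_idx=7, l2_idx=1, offset=16
L1[7] = 1
L2[1][1] = 50
paddr = 50 * 32 + 16 = 1616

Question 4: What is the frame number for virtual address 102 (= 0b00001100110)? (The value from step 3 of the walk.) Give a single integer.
Answer: 47

Derivation:
vaddr = 102: l1_idx=0, l2_idx=3
L1[0] = 3; L2[3][3] = 47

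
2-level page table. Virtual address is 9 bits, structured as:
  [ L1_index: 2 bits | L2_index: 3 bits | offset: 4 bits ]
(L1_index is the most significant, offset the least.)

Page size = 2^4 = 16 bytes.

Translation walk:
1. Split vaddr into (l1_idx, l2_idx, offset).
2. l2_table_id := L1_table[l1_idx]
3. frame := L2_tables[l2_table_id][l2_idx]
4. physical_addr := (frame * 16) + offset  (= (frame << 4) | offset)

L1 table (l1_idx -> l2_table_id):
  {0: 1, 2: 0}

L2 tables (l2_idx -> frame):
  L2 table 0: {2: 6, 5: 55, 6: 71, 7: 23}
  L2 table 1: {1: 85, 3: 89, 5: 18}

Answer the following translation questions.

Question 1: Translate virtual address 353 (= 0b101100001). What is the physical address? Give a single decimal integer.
Answer: 1137

Derivation:
vaddr = 353 = 0b101100001
Split: l1_idx=2, l2_idx=6, offset=1
L1[2] = 0
L2[0][6] = 71
paddr = 71 * 16 + 1 = 1137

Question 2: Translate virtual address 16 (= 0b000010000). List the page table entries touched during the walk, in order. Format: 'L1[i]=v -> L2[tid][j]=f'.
Answer: L1[0]=1 -> L2[1][1]=85

Derivation:
vaddr = 16 = 0b000010000
Split: l1_idx=0, l2_idx=1, offset=0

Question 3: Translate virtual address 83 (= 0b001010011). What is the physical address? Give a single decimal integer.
Answer: 291

Derivation:
vaddr = 83 = 0b001010011
Split: l1_idx=0, l2_idx=5, offset=3
L1[0] = 1
L2[1][5] = 18
paddr = 18 * 16 + 3 = 291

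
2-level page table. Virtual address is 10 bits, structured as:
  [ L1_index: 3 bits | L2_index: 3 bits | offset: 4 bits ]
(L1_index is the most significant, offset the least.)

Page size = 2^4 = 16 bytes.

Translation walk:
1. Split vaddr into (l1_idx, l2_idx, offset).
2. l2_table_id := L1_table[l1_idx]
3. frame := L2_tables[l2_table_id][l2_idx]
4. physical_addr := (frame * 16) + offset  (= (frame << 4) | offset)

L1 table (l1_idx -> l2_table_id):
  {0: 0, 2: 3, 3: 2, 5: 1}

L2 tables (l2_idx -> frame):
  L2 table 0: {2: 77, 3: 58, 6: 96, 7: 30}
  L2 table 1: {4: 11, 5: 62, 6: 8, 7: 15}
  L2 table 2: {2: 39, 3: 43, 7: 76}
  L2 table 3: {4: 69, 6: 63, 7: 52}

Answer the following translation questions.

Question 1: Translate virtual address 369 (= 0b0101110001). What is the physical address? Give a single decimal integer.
Answer: 833

Derivation:
vaddr = 369 = 0b0101110001
Split: l1_idx=2, l2_idx=7, offset=1
L1[2] = 3
L2[3][7] = 52
paddr = 52 * 16 + 1 = 833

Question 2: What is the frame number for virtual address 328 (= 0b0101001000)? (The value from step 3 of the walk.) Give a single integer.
Answer: 69

Derivation:
vaddr = 328: l1_idx=2, l2_idx=4
L1[2] = 3; L2[3][4] = 69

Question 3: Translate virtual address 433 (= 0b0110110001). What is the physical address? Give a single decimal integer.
vaddr = 433 = 0b0110110001
Split: l1_idx=3, l2_idx=3, offset=1
L1[3] = 2
L2[2][3] = 43
paddr = 43 * 16 + 1 = 689

Answer: 689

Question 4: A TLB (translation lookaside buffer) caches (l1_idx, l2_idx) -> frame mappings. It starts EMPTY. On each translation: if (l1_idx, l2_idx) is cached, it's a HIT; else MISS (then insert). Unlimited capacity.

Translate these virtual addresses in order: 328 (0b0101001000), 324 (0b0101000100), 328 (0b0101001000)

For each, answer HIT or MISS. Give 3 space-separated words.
vaddr=328: (2,4) not in TLB -> MISS, insert
vaddr=324: (2,4) in TLB -> HIT
vaddr=328: (2,4) in TLB -> HIT

Answer: MISS HIT HIT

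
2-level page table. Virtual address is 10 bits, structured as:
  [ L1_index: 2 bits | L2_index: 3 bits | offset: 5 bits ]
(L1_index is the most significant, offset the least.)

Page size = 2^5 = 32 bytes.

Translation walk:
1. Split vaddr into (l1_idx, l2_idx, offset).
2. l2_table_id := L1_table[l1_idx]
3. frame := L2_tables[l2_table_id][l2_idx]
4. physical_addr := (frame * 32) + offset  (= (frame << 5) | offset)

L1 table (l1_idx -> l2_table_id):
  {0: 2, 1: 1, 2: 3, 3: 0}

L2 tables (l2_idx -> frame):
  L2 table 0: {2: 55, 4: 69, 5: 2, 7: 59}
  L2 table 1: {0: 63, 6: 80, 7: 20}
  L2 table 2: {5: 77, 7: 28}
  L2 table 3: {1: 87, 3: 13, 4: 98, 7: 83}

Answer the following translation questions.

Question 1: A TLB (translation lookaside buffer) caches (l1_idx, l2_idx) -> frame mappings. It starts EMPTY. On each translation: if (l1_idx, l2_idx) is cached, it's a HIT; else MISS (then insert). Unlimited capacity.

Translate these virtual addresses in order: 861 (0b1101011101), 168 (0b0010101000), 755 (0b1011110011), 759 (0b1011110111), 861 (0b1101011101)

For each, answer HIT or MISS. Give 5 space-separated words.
vaddr=861: (3,2) not in TLB -> MISS, insert
vaddr=168: (0,5) not in TLB -> MISS, insert
vaddr=755: (2,7) not in TLB -> MISS, insert
vaddr=759: (2,7) in TLB -> HIT
vaddr=861: (3,2) in TLB -> HIT

Answer: MISS MISS MISS HIT HIT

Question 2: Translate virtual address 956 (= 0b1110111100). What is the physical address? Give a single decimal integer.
vaddr = 956 = 0b1110111100
Split: l1_idx=3, l2_idx=5, offset=28
L1[3] = 0
L2[0][5] = 2
paddr = 2 * 32 + 28 = 92

Answer: 92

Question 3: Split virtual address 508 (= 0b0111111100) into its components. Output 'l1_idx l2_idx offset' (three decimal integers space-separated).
vaddr = 508 = 0b0111111100
  top 2 bits -> l1_idx = 1
  next 3 bits -> l2_idx = 7
  bottom 5 bits -> offset = 28

Answer: 1 7 28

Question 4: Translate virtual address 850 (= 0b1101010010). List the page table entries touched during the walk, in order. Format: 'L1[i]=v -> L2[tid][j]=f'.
vaddr = 850 = 0b1101010010
Split: l1_idx=3, l2_idx=2, offset=18

Answer: L1[3]=0 -> L2[0][2]=55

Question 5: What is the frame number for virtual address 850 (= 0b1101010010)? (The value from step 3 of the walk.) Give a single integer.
Answer: 55

Derivation:
vaddr = 850: l1_idx=3, l2_idx=2
L1[3] = 0; L2[0][2] = 55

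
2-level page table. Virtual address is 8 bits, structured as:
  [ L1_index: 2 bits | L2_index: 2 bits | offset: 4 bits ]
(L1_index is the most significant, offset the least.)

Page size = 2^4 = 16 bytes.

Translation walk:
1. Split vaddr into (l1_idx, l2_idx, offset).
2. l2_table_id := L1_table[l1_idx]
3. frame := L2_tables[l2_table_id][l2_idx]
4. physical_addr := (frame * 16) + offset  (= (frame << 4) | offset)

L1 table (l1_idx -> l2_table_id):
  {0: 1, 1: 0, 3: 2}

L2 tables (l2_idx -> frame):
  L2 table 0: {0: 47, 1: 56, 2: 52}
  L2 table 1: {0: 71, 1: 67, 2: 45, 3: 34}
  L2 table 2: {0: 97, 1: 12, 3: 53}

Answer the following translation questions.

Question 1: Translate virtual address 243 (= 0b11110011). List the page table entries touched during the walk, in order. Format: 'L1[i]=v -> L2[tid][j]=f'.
Answer: L1[3]=2 -> L2[2][3]=53

Derivation:
vaddr = 243 = 0b11110011
Split: l1_idx=3, l2_idx=3, offset=3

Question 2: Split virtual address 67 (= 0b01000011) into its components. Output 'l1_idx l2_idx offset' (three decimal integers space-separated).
Answer: 1 0 3

Derivation:
vaddr = 67 = 0b01000011
  top 2 bits -> l1_idx = 1
  next 2 bits -> l2_idx = 0
  bottom 4 bits -> offset = 3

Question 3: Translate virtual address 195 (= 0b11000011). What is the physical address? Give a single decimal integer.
vaddr = 195 = 0b11000011
Split: l1_idx=3, l2_idx=0, offset=3
L1[3] = 2
L2[2][0] = 97
paddr = 97 * 16 + 3 = 1555

Answer: 1555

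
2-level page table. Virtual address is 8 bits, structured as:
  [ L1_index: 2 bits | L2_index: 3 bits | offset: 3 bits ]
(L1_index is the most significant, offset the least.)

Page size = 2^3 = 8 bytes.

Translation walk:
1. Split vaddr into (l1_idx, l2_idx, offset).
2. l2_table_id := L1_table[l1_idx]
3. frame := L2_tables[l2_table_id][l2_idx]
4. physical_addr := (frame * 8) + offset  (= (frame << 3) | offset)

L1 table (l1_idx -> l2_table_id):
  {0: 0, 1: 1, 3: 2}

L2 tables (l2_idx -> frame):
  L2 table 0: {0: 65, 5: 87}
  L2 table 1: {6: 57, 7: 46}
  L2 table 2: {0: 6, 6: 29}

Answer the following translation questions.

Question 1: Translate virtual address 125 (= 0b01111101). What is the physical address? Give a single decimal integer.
Answer: 373

Derivation:
vaddr = 125 = 0b01111101
Split: l1_idx=1, l2_idx=7, offset=5
L1[1] = 1
L2[1][7] = 46
paddr = 46 * 8 + 5 = 373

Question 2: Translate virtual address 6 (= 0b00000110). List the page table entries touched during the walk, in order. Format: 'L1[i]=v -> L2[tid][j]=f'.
Answer: L1[0]=0 -> L2[0][0]=65

Derivation:
vaddr = 6 = 0b00000110
Split: l1_idx=0, l2_idx=0, offset=6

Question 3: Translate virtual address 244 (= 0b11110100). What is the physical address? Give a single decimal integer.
vaddr = 244 = 0b11110100
Split: l1_idx=3, l2_idx=6, offset=4
L1[3] = 2
L2[2][6] = 29
paddr = 29 * 8 + 4 = 236

Answer: 236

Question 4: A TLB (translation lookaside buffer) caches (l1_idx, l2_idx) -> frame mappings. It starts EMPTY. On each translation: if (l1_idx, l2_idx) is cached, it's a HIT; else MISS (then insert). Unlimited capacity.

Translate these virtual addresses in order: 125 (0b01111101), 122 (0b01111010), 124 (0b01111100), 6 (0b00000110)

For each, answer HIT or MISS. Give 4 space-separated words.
vaddr=125: (1,7) not in TLB -> MISS, insert
vaddr=122: (1,7) in TLB -> HIT
vaddr=124: (1,7) in TLB -> HIT
vaddr=6: (0,0) not in TLB -> MISS, insert

Answer: MISS HIT HIT MISS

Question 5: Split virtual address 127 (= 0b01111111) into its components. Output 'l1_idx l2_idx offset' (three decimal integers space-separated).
Answer: 1 7 7

Derivation:
vaddr = 127 = 0b01111111
  top 2 bits -> l1_idx = 1
  next 3 bits -> l2_idx = 7
  bottom 3 bits -> offset = 7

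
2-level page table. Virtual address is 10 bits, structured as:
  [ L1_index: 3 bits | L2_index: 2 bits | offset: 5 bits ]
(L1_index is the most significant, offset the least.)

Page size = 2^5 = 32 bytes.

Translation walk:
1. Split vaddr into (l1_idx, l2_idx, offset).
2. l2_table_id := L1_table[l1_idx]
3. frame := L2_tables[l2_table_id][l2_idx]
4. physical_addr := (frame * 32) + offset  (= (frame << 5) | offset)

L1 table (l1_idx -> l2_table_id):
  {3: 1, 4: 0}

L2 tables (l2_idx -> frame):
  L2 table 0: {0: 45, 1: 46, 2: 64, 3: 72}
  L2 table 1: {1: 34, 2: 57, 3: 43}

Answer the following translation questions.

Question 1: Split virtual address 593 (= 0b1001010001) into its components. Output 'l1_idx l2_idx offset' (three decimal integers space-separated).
Answer: 4 2 17

Derivation:
vaddr = 593 = 0b1001010001
  top 3 bits -> l1_idx = 4
  next 2 bits -> l2_idx = 2
  bottom 5 bits -> offset = 17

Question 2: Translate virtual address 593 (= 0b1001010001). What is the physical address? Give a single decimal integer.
vaddr = 593 = 0b1001010001
Split: l1_idx=4, l2_idx=2, offset=17
L1[4] = 0
L2[0][2] = 64
paddr = 64 * 32 + 17 = 2065

Answer: 2065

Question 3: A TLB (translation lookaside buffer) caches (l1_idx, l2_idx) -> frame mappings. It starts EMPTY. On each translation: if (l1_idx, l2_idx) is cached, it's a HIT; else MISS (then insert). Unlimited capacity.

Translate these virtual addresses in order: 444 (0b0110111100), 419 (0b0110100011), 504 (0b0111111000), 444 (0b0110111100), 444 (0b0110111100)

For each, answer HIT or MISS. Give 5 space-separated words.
Answer: MISS HIT MISS HIT HIT

Derivation:
vaddr=444: (3,1) not in TLB -> MISS, insert
vaddr=419: (3,1) in TLB -> HIT
vaddr=504: (3,3) not in TLB -> MISS, insert
vaddr=444: (3,1) in TLB -> HIT
vaddr=444: (3,1) in TLB -> HIT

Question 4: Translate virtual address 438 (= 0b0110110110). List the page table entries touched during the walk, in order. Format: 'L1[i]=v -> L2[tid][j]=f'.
Answer: L1[3]=1 -> L2[1][1]=34

Derivation:
vaddr = 438 = 0b0110110110
Split: l1_idx=3, l2_idx=1, offset=22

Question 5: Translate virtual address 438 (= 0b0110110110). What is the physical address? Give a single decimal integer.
Answer: 1110

Derivation:
vaddr = 438 = 0b0110110110
Split: l1_idx=3, l2_idx=1, offset=22
L1[3] = 1
L2[1][1] = 34
paddr = 34 * 32 + 22 = 1110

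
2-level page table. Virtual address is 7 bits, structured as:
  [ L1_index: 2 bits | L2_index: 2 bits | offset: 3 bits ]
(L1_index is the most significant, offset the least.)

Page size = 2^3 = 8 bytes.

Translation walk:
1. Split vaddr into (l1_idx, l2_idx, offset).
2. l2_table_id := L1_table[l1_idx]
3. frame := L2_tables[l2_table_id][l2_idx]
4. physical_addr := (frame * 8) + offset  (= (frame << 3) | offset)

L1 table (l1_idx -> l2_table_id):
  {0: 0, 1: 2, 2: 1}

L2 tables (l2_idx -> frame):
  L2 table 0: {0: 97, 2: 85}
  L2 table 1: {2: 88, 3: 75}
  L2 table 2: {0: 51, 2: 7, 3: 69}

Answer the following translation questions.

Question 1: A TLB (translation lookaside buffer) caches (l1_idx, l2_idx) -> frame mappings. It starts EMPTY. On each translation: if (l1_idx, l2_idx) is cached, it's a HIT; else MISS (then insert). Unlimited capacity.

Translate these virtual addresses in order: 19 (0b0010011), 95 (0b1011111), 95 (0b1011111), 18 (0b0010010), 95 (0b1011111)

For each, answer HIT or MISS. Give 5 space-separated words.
Answer: MISS MISS HIT HIT HIT

Derivation:
vaddr=19: (0,2) not in TLB -> MISS, insert
vaddr=95: (2,3) not in TLB -> MISS, insert
vaddr=95: (2,3) in TLB -> HIT
vaddr=18: (0,2) in TLB -> HIT
vaddr=95: (2,3) in TLB -> HIT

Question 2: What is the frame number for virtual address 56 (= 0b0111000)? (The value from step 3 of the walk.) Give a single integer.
Answer: 69

Derivation:
vaddr = 56: l1_idx=1, l2_idx=3
L1[1] = 2; L2[2][3] = 69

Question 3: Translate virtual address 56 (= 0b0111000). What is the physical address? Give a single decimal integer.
Answer: 552

Derivation:
vaddr = 56 = 0b0111000
Split: l1_idx=1, l2_idx=3, offset=0
L1[1] = 2
L2[2][3] = 69
paddr = 69 * 8 + 0 = 552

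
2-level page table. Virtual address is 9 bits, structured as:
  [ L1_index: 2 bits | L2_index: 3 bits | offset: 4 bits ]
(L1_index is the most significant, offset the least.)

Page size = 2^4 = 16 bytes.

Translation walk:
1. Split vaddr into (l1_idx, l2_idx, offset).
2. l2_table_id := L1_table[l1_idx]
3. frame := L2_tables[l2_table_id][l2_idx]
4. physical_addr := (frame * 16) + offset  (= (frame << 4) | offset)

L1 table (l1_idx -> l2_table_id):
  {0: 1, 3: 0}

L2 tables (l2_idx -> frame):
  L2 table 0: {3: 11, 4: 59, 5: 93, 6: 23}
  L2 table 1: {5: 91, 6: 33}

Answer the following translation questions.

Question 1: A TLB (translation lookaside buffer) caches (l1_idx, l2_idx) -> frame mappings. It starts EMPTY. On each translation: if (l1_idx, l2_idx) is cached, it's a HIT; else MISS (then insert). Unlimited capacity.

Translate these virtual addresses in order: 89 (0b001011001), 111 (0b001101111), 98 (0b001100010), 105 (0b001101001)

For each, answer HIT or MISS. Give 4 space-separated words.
Answer: MISS MISS HIT HIT

Derivation:
vaddr=89: (0,5) not in TLB -> MISS, insert
vaddr=111: (0,6) not in TLB -> MISS, insert
vaddr=98: (0,6) in TLB -> HIT
vaddr=105: (0,6) in TLB -> HIT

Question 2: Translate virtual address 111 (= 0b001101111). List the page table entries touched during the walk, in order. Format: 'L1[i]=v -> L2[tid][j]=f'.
vaddr = 111 = 0b001101111
Split: l1_idx=0, l2_idx=6, offset=15

Answer: L1[0]=1 -> L2[1][6]=33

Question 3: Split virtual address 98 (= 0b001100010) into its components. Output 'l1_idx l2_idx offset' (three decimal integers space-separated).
Answer: 0 6 2

Derivation:
vaddr = 98 = 0b001100010
  top 2 bits -> l1_idx = 0
  next 3 bits -> l2_idx = 6
  bottom 4 bits -> offset = 2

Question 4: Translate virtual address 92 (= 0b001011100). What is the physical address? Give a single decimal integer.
Answer: 1468

Derivation:
vaddr = 92 = 0b001011100
Split: l1_idx=0, l2_idx=5, offset=12
L1[0] = 1
L2[1][5] = 91
paddr = 91 * 16 + 12 = 1468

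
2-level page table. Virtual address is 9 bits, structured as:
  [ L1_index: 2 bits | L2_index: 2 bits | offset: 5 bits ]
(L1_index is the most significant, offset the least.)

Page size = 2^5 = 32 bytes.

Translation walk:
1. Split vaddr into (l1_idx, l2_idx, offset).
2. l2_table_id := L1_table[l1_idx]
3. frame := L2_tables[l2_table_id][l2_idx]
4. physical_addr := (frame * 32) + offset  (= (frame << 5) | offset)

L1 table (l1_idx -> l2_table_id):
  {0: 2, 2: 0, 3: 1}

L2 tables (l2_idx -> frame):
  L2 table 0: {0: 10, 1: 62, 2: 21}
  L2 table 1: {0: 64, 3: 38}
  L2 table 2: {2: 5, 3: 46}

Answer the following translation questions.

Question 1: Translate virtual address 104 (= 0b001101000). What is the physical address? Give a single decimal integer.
vaddr = 104 = 0b001101000
Split: l1_idx=0, l2_idx=3, offset=8
L1[0] = 2
L2[2][3] = 46
paddr = 46 * 32 + 8 = 1480

Answer: 1480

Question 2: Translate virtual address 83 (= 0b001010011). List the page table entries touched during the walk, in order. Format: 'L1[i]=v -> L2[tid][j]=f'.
Answer: L1[0]=2 -> L2[2][2]=5

Derivation:
vaddr = 83 = 0b001010011
Split: l1_idx=0, l2_idx=2, offset=19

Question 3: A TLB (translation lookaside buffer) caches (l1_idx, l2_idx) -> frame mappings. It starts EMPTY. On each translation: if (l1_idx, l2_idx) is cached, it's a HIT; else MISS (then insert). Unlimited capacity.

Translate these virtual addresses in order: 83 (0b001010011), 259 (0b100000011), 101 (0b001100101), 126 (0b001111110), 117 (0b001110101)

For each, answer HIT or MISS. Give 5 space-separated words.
vaddr=83: (0,2) not in TLB -> MISS, insert
vaddr=259: (2,0) not in TLB -> MISS, insert
vaddr=101: (0,3) not in TLB -> MISS, insert
vaddr=126: (0,3) in TLB -> HIT
vaddr=117: (0,3) in TLB -> HIT

Answer: MISS MISS MISS HIT HIT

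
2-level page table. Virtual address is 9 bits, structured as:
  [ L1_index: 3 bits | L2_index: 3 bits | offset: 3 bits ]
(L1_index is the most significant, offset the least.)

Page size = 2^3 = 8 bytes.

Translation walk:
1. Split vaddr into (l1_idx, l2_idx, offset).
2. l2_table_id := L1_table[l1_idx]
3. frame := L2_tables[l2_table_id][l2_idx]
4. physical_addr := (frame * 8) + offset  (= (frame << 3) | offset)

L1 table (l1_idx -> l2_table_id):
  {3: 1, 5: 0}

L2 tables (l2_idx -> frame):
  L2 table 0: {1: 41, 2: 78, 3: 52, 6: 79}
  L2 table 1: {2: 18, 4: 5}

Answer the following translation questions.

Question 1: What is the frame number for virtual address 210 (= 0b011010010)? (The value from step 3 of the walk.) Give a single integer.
vaddr = 210: l1_idx=3, l2_idx=2
L1[3] = 1; L2[1][2] = 18

Answer: 18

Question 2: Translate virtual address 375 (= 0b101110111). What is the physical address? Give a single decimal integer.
vaddr = 375 = 0b101110111
Split: l1_idx=5, l2_idx=6, offset=7
L1[5] = 0
L2[0][6] = 79
paddr = 79 * 8 + 7 = 639

Answer: 639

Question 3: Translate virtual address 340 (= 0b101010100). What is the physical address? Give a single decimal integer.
Answer: 628

Derivation:
vaddr = 340 = 0b101010100
Split: l1_idx=5, l2_idx=2, offset=4
L1[5] = 0
L2[0][2] = 78
paddr = 78 * 8 + 4 = 628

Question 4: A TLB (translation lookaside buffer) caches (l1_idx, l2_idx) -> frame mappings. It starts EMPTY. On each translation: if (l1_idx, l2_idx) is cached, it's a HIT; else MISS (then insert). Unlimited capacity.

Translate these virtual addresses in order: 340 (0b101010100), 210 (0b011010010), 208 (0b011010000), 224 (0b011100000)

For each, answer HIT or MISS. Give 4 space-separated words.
vaddr=340: (5,2) not in TLB -> MISS, insert
vaddr=210: (3,2) not in TLB -> MISS, insert
vaddr=208: (3,2) in TLB -> HIT
vaddr=224: (3,4) not in TLB -> MISS, insert

Answer: MISS MISS HIT MISS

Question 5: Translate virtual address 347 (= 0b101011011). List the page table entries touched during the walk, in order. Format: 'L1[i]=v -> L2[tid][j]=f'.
Answer: L1[5]=0 -> L2[0][3]=52

Derivation:
vaddr = 347 = 0b101011011
Split: l1_idx=5, l2_idx=3, offset=3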